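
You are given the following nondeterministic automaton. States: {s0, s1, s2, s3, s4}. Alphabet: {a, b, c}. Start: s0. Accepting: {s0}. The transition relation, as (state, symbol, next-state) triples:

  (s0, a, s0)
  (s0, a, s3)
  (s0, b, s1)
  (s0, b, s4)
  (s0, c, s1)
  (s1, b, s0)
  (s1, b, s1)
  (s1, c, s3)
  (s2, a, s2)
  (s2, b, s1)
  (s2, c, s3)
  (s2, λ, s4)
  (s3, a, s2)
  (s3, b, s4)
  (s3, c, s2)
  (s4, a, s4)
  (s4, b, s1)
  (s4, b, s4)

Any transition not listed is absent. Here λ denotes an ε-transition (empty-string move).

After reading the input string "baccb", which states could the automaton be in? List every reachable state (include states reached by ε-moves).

Start in {s0}.
Read 'b': s0→{s1, s4}; now {s1, s4}.
Read 'a': s1→∅, s4→{s4}; now {s4}.
Read 'c': s4→∅; now ∅.
The set is empty and remains empty for the remaining 2 symbols.

∅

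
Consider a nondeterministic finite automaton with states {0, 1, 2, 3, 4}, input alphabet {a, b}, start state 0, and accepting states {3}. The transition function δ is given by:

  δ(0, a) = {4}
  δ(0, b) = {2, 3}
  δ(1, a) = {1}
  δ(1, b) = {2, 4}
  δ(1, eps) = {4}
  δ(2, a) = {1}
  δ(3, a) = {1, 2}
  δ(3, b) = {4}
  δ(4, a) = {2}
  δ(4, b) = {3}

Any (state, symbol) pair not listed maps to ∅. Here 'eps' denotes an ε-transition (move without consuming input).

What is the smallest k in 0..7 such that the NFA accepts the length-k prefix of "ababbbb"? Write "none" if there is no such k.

2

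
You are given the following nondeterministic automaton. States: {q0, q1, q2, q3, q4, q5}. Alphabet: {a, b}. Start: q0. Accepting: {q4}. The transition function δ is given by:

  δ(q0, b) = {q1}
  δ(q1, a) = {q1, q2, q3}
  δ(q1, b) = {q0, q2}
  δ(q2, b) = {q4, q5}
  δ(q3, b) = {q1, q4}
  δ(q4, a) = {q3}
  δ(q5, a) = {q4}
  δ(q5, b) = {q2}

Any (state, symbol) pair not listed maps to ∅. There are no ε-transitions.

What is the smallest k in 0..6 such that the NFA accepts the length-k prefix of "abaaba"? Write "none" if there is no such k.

none

Start in {q0}.
Read 'a': q0→∅; now ∅.
The set is empty and remains empty for the remaining 5 symbols.
No reachable set along the way intersects F.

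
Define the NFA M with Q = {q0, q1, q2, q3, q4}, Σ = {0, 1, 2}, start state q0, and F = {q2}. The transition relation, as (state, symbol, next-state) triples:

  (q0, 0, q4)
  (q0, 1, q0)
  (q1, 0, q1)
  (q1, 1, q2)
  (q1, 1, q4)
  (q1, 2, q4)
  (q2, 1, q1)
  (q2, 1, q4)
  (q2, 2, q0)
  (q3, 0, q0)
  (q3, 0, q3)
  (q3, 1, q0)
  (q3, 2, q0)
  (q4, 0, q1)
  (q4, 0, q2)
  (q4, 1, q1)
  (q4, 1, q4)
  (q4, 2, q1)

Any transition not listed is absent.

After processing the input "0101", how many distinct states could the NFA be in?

3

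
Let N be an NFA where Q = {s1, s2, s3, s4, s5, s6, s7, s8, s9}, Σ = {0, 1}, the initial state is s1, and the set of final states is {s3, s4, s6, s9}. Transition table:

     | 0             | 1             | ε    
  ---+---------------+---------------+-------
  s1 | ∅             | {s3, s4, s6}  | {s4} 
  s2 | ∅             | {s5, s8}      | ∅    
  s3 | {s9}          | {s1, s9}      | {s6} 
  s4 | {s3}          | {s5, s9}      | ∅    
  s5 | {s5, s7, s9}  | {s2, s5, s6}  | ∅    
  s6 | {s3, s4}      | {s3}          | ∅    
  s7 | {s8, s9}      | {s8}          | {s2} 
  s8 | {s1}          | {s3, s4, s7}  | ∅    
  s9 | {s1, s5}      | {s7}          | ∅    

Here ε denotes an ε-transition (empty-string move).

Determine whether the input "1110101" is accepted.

Start: ε-closure({s1}) = {s1, s4}.
Read '1': {s1, s4} → {s3, s4, s5, s6, s9}.
Read '1': {s3, s4, s5, s6, s9} → {s1, s2, s3, s4, s5, s6, s7, s9}.
Read '1': {s1, s2, s3, s4, s5, s6, s7, s9} → {s1, s2, s3, s4, s5, s6, s7, s8, s9}.
Read '0': {s1, s2, s3, s4, s5, s6, s7, s8, s9} → {s1, s2, s3, s4, s5, s6, s7, s8, s9}.
Read '1': {s1, s2, s3, s4, s5, s6, s7, s8, s9} → {s1, s2, s3, s4, s5, s6, s7, s8, s9}.
Read '0': {s1, s2, s3, s4, s5, s6, s7, s8, s9} → {s1, s2, s3, s4, s5, s6, s7, s8, s9}.
Read '1': {s1, s2, s3, s4, s5, s6, s7, s8, s9} → {s1, s2, s3, s4, s5, s6, s7, s8, s9}.
The final set {s1, s2, s3, s4, s5, s6, s7, s8, s9} contains the accepting states s3, s4, s6, s9.

Yes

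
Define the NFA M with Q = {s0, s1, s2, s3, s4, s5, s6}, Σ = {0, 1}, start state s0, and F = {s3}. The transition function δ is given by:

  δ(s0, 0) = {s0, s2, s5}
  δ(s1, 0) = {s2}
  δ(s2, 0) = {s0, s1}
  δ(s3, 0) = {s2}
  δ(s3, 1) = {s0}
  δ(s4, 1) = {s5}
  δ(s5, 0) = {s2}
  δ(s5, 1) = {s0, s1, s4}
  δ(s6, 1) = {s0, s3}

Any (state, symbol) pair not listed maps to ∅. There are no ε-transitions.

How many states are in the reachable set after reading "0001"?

3

Start in {s0}.
Read '0': s0→{s0, s2, s5}; now {s0, s2, s5}.
Read '0': s0→{s0, s2, s5}, s2→{s0, s1}, s5→{s2}; now {s0, s1, s2, s5}.
Read '0': s0→{s0, s2, s5}, s1→{s2}, s2→{s0, s1}, s5→{s2}; now {s0, s1, s2, s5}.
Read '1': s0→∅, s1→∅, s2→∅, s5→{s0, s1, s4}; now {s0, s1, s4}.
That set has 3 states.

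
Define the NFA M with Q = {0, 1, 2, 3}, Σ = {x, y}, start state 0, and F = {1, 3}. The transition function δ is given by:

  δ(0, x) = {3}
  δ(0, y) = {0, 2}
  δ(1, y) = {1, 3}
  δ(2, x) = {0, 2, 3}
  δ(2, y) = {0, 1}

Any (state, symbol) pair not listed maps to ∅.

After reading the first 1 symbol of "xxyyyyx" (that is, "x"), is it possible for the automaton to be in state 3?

Start in {0}.
Read 'x': 0→{3}; now {3}.
State 3 is in {3}.

Yes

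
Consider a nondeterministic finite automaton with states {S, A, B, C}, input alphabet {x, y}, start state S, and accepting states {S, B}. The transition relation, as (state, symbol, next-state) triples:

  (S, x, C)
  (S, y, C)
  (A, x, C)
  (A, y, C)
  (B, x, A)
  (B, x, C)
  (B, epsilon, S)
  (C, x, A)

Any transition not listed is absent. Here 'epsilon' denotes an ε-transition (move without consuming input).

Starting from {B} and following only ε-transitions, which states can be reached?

Begin with {B}.
ε-move B → S; add S.

{S, B}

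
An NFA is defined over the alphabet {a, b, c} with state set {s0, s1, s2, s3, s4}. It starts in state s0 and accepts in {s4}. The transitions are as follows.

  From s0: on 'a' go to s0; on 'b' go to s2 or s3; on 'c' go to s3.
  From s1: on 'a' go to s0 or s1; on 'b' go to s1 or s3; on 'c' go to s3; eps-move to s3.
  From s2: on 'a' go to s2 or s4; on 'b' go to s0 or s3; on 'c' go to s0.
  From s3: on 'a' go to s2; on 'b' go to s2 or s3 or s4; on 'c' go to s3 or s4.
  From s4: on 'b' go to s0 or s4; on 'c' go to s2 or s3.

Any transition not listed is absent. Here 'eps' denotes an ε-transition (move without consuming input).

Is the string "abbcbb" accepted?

Start in {s0}.
Read 'a': {s0} → {s0}.
Read 'b': {s0} → {s2, s3}.
Read 'b': {s2, s3} → {s0, s2, s3, s4}.
Read 'c': {s0, s2, s3, s4} → {s0, s2, s3, s4}.
Read 'b': {s0, s2, s3, s4} → {s0, s2, s3, s4}.
Read 'b': {s0, s2, s3, s4} → {s0, s2, s3, s4}.
The final set {s0, s2, s3, s4} contains the accepting state s4.

Yes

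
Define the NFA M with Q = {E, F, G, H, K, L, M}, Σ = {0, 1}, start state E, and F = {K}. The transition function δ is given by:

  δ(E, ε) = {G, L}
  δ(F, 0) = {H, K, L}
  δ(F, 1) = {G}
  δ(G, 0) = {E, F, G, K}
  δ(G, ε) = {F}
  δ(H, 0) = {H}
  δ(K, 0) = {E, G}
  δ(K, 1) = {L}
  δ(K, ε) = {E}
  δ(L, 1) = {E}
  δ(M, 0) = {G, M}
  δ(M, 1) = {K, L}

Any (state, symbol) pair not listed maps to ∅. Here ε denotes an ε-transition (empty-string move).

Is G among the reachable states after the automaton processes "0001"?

Start: ε-closure({E}) = {E, F, G, L}.
Read '0': {E, F, G, L} → {E, F, G, H, K, L}.
Read '0': {E, F, G, H, K, L} → {E, F, G, H, K, L}.
Read '0': {E, F, G, H, K, L} → {E, F, G, H, K, L}.
Read '1': {E, F, G, H, K, L} → {E, F, G, L}.
State G is in {E, F, G, L}.

Yes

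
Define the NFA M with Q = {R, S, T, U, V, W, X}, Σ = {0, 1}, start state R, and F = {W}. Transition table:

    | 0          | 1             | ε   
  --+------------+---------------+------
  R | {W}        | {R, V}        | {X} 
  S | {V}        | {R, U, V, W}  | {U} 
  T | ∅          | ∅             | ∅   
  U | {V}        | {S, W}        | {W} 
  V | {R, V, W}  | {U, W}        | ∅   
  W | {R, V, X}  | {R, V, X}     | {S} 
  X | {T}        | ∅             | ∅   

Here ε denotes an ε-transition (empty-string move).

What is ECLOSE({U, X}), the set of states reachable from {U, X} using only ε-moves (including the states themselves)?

Begin with {U, X}.
ε-move U → W; add W.
ε-move W → S; add S.

{S, U, W, X}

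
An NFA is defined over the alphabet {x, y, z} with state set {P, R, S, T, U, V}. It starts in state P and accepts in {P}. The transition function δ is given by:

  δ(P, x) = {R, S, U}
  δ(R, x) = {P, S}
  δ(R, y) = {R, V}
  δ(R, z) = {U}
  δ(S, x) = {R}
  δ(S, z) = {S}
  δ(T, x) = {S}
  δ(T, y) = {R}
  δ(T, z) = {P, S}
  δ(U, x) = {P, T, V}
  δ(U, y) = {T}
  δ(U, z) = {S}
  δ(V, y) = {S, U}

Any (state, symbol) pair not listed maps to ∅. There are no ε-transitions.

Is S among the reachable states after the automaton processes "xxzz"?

Yes

Start in {P}.
Read 'x': P→{R, S, U}; now {R, S, U}.
Read 'x': R→{P, S}, S→{R}, U→{P, T, V}; now {P, R, S, T, V}.
Read 'z': P→∅, R→{U}, S→{S}, T→{P, S}, V→∅; now {P, S, U}.
Read 'z': P→∅, S→{S}, U→{S}; now {S}.
State S is in {S}.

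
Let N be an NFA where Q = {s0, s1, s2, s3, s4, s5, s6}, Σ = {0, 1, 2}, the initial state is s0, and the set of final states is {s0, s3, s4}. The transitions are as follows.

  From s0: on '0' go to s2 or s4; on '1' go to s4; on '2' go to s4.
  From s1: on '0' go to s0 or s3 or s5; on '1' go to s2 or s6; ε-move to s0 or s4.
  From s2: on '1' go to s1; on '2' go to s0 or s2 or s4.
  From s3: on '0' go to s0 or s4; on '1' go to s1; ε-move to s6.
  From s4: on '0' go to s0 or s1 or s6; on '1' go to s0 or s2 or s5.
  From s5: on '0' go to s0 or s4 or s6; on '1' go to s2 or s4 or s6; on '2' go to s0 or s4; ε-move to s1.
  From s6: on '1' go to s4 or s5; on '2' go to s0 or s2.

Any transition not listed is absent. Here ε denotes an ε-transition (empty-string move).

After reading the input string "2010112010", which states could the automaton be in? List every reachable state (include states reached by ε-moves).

Start in {s0}.
Read '2': s0→{s4}; now {s4}.
Read '0': s4→{s0, s1, s6}; union {s0, s1, s6}; ε-closure = {s0, s1, s4, s6}.
Read '1': s0→{s4}, s1→{s2, s6}, s4→{s0, s2, s5}, s6→{s4, s5}; union {s0, s2, s4, s5, s6}; ε-closure = {s0, s1, s2, s4, s5, s6}.
Read '0': s0→{s2, s4}, s1→{s0, s3, s5}, s2→∅, s4→{s0, s1, s6}, s5→{s0, s4, s6}, s6→∅; now {s0, s1, s2, s3, s4, s5, s6}.
Read '1': s0→{s4}, s1→{s2, s6}, s2→{s1}, s3→{s1}, s4→{s0, s2, s5}, s5→{s2, s4, s6}, s6→{s4, s5}; now {s0, s1, s2, s4, s5, s6}.
Read '1': s0→{s4}, s1→{s2, s6}, s2→{s1}, s4→{s0, s2, s5}, s5→{s2, s4, s6}, s6→{s4, s5}; now {s0, s1, s2, s4, s5, s6}.
Read '2': s0→{s4}, s1→∅, s2→{s0, s2, s4}, s4→∅, s5→{s0, s4}, s6→{s0, s2}; now {s0, s2, s4}.
Read '0': s0→{s2, s4}, s2→∅, s4→{s0, s1, s6}; now {s0, s1, s2, s4, s6}.
Read '1': s0→{s4}, s1→{s2, s6}, s2→{s1}, s4→{s0, s2, s5}, s6→{s4, s5}; now {s0, s1, s2, s4, s5, s6}.
Read '0': s0→{s2, s4}, s1→{s0, s3, s5}, s2→∅, s4→{s0, s1, s6}, s5→{s0, s4, s6}, s6→∅; now {s0, s1, s2, s3, s4, s5, s6}.

{s0, s1, s2, s3, s4, s5, s6}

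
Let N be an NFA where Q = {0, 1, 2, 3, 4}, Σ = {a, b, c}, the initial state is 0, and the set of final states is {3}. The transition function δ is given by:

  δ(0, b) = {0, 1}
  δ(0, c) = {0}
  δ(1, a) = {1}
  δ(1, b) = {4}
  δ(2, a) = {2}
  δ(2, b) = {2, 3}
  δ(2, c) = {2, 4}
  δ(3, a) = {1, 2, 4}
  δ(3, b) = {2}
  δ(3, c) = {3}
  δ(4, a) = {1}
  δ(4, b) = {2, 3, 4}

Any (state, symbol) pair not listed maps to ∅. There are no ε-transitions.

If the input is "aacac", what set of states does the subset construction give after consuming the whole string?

∅

Start in {0}.
Read 'a': {0} → ∅.
The set is empty and remains empty for the remaining 4 symbols.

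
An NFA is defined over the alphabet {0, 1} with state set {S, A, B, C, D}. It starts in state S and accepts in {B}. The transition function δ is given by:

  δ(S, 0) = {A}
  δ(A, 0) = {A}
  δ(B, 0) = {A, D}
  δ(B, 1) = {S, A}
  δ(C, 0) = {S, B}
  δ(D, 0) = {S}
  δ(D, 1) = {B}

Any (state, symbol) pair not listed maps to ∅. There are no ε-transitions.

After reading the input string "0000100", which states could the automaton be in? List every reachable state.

∅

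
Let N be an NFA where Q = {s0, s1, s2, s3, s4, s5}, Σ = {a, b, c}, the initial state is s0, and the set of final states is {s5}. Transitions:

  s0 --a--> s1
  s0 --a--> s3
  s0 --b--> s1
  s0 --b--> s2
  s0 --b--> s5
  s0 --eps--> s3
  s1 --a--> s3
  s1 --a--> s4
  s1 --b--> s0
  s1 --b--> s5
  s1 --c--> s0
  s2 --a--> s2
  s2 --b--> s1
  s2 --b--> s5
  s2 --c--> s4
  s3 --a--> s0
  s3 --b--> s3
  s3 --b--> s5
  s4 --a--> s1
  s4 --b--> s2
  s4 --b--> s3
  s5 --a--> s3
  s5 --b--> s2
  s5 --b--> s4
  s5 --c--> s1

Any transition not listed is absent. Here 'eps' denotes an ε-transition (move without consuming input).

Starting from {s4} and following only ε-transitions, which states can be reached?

Begin with {s4}.
No ε-moves leave this set, so the closure equals the set itself.

{s4}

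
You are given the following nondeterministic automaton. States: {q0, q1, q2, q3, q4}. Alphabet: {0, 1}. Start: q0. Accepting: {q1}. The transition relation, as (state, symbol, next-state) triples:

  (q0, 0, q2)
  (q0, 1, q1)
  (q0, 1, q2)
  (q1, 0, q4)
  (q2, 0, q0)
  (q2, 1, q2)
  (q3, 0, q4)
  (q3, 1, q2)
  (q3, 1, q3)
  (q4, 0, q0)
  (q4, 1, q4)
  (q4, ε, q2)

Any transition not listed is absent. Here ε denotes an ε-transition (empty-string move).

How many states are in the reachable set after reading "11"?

Start in {q0}.
Read '1': q0→{q1, q2}; now {q1, q2}.
Read '1': q1→∅, q2→{q2}; now {q2}.
That set has 1 state.

1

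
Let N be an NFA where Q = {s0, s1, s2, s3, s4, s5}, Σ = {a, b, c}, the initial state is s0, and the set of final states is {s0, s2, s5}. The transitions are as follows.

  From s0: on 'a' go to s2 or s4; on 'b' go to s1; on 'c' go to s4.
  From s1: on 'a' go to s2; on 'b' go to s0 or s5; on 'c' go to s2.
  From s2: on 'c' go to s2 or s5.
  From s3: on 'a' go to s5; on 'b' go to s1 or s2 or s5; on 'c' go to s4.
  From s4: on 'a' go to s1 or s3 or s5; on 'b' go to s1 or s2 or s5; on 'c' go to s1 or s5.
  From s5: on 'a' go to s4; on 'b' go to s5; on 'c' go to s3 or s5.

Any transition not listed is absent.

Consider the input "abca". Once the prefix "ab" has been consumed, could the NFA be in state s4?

No

Start in {s0}.
Read 'a': s0→{s2, s4}; now {s2, s4}.
Read 'b': s2→∅, s4→{s1, s2, s5}; now {s1, s2, s5}.
State s4 is not in {s1, s2, s5}.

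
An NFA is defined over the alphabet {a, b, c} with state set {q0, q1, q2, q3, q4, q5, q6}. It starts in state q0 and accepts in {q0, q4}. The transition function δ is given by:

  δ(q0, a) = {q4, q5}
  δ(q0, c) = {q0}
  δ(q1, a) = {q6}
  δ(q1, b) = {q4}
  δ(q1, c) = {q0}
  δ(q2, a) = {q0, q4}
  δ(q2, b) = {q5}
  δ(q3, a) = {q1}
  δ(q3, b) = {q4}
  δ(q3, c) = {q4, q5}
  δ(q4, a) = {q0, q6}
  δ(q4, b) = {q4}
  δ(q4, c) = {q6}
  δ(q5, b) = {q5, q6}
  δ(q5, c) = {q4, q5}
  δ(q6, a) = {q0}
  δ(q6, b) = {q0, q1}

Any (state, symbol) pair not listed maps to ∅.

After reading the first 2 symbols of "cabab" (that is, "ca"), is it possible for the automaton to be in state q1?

Start in {q0}.
Read 'c': {q0} → {q0}.
Read 'a': {q0} → {q4, q5}.
State q1 is not in {q4, q5}.

No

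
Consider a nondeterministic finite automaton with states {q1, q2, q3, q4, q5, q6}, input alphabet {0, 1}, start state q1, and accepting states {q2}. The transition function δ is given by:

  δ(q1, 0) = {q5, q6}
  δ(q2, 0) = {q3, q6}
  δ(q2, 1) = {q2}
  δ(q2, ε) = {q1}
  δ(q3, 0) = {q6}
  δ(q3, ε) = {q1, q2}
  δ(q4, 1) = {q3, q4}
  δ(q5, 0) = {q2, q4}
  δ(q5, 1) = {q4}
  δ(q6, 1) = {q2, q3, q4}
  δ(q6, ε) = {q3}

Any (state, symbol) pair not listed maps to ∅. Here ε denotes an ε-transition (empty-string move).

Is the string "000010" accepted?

Start in {q1}.
Read '0': {q1} → {q1, q2, q3, q5, q6}.
Read '0': {q1, q2, q3, q5, q6} → {q1, q2, q3, q4, q5, q6}.
Read '0': {q1, q2, q3, q4, q5, q6} → {q1, q2, q3, q4, q5, q6}.
Read '0': {q1, q2, q3, q4, q5, q6} → {q1, q2, q3, q4, q5, q6}.
Read '1': {q1, q2, q3, q4, q5, q6} → {q1, q2, q3, q4}.
Read '0': {q1, q2, q3, q4} → {q1, q2, q3, q5, q6}.
The final set {q1, q2, q3, q5, q6} contains the accepting state q2.

Yes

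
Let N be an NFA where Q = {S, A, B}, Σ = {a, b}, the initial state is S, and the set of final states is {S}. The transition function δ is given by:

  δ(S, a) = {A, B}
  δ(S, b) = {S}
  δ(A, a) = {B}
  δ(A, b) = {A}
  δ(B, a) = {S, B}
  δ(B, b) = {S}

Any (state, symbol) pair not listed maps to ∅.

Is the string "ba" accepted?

No

Start in {S}.
Read 'b': {S} → {S}.
Read 'a': {S} → {A, B}.
The final set {A, B} contains no accepting state.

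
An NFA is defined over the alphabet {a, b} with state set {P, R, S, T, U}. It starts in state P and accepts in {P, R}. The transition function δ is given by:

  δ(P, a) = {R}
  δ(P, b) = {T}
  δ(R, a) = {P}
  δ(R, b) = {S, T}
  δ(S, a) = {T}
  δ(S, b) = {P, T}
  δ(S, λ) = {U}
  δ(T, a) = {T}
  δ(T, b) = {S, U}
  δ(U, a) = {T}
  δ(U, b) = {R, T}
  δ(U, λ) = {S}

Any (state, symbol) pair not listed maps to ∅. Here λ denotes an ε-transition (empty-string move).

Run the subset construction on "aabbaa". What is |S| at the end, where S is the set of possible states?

1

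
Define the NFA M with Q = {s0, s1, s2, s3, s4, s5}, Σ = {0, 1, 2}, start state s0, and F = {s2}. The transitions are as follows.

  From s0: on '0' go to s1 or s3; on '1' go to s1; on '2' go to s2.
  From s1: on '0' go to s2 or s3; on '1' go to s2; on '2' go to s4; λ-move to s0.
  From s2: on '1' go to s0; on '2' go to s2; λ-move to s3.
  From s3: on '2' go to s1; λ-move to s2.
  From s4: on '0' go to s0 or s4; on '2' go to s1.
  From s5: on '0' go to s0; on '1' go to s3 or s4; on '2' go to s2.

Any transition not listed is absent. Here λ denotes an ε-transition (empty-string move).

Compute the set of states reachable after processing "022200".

Start in {s0}.
Read '0': {s0} → {s0, s1, s2, s3}.
Read '2': {s0, s1, s2, s3} → {s0, s1, s2, s3, s4}.
Read '2': {s0, s1, s2, s3, s4} → {s0, s1, s2, s3, s4}.
Read '2': {s0, s1, s2, s3, s4} → {s0, s1, s2, s3, s4}.
Read '0': {s0, s1, s2, s3, s4} → {s0, s1, s2, s3, s4}.
Read '0': {s0, s1, s2, s3, s4} → {s0, s1, s2, s3, s4}.

{s0, s1, s2, s3, s4}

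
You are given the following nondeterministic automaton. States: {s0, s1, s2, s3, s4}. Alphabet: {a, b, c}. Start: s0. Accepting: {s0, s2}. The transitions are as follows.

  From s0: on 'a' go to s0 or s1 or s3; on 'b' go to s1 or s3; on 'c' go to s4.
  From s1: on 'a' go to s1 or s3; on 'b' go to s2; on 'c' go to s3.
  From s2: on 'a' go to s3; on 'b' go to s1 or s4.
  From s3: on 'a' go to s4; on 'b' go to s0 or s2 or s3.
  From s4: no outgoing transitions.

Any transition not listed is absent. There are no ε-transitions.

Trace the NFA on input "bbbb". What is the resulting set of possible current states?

{s0, s1, s2, s3, s4}

Start in {s0}.
Read 'b': {s0} → {s1, s3}.
Read 'b': {s1, s3} → {s0, s2, s3}.
Read 'b': {s0, s2, s3} → {s0, s1, s2, s3, s4}.
Read 'b': {s0, s1, s2, s3, s4} → {s0, s1, s2, s3, s4}.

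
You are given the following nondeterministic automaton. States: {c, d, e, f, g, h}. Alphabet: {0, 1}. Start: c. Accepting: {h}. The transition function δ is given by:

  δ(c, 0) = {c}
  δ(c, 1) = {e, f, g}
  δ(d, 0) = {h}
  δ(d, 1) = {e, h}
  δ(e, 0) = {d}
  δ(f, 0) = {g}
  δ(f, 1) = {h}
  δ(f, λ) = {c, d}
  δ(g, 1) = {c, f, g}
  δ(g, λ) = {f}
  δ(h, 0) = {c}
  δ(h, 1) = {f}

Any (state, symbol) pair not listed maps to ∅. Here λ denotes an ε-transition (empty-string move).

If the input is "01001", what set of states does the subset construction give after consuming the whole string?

{c, d, e, f, g, h}

Start in {c}.
Read '0': {c} → {c}.
Read '1': {c} → {c, d, e, f, g}.
Read '0': {c, d, e, f, g} → {c, d, f, g, h}.
Read '0': {c, d, f, g, h} → {c, d, f, g, h}.
Read '1': {c, d, f, g, h} → {c, d, e, f, g, h}.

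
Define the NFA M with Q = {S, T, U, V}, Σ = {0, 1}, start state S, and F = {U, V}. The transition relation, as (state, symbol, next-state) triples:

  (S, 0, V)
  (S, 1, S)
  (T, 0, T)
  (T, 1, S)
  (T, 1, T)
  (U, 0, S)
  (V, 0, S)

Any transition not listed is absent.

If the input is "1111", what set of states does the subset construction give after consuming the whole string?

{S}

Start in {S}.
Read '1': S→{S}; now {S}.
Read '1': S→{S}; now {S}.
Read '1': S→{S}; now {S}.
Read '1': S→{S}; now {S}.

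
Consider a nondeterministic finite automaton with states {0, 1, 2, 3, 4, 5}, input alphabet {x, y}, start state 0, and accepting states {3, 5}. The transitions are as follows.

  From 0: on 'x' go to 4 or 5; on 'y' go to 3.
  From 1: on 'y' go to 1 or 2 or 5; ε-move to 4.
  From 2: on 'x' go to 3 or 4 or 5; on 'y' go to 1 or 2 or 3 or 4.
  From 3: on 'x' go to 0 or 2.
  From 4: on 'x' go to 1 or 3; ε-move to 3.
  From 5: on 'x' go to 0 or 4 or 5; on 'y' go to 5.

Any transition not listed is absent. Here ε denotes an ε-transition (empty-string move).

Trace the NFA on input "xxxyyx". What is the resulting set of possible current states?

{0, 1, 2, 3, 4, 5}

Start in {0}.
Read 'x': {0} → {3, 4, 5}.
Read 'x': {3, 4, 5} → {0, 1, 2, 3, 4, 5}.
Read 'x': {0, 1, 2, 3, 4, 5} → {0, 1, 2, 3, 4, 5}.
Read 'y': {0, 1, 2, 3, 4, 5} → {1, 2, 3, 4, 5}.
Read 'y': {1, 2, 3, 4, 5} → {1, 2, 3, 4, 5}.
Read 'x': {1, 2, 3, 4, 5} → {0, 1, 2, 3, 4, 5}.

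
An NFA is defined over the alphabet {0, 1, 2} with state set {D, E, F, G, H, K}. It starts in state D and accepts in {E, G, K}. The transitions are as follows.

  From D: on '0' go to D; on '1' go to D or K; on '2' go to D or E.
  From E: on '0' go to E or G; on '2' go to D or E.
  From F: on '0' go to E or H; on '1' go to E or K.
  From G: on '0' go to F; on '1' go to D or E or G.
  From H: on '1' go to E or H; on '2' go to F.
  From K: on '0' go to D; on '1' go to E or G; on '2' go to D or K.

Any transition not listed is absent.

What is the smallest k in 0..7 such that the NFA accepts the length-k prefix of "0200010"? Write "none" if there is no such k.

Start in {D}.
Read '0': D→{D}; now {D}.
Read '2': D→{D, E}; now {D, E}.
None of the earlier sets intersect F, but {D, E} does.

2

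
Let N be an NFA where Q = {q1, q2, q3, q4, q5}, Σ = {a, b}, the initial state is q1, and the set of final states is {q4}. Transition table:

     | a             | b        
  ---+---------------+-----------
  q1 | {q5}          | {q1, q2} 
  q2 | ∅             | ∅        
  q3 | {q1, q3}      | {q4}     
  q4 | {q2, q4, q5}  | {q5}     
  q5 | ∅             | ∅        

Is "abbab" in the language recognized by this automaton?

No

Start in {q1}.
Read 'a': {q1} → {q5}.
Read 'b': {q5} → ∅.
The set is empty and remains empty for the remaining 3 symbols.
The final set ∅ contains no accepting state.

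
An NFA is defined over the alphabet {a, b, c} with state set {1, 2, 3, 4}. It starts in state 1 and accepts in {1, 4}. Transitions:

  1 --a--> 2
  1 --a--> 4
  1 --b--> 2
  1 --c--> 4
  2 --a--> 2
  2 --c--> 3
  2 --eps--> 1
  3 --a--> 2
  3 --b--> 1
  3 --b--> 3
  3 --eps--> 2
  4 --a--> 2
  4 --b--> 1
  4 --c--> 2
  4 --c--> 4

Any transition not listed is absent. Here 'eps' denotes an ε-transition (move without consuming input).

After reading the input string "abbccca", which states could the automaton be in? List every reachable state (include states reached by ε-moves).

{1, 2, 4}

Start in {1}.
Read 'a': 1→{2, 4}; union {2, 4}; ε-closure = {1, 2, 4}.
Read 'b': 1→{2}, 2→∅, 4→{1}; now {1, 2}.
Read 'b': 1→{2}, 2→∅; union {2}; ε-closure = {1, 2}.
Read 'c': 1→{4}, 2→{3}; union {3, 4}; ε-closure = {1, 2, 3, 4}.
Read 'c': 1→{4}, 2→{3}, 3→∅, 4→{2, 4}; union {2, 3, 4}; ε-closure = {1, 2, 3, 4}.
Read 'c': 1→{4}, 2→{3}, 3→∅, 4→{2, 4}; union {2, 3, 4}; ε-closure = {1, 2, 3, 4}.
Read 'a': 1→{2, 4}, 2→{2}, 3→{2}, 4→{2}; union {2, 4}; ε-closure = {1, 2, 4}.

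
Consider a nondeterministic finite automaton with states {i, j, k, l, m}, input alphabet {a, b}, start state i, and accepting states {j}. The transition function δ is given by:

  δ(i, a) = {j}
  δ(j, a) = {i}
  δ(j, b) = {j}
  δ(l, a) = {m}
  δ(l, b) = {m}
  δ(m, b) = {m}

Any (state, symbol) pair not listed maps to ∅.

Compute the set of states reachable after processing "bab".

Start in {i}.
Read 'b': {i} → ∅.
The set is empty and remains empty for the remaining 2 symbols.

∅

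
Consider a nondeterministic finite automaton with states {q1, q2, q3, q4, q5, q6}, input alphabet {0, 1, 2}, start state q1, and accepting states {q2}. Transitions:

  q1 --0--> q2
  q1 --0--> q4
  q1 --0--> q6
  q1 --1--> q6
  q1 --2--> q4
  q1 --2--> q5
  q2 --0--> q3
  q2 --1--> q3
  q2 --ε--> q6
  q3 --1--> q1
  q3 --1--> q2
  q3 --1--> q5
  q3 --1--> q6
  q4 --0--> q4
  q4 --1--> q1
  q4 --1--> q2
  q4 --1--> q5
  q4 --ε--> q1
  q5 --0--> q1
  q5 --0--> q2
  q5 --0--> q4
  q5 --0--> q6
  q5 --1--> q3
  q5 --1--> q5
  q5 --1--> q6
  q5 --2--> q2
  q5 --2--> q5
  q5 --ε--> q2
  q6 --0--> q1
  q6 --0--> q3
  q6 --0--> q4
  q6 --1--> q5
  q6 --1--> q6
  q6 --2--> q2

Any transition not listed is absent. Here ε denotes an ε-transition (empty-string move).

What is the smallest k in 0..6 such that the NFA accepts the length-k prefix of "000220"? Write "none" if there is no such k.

1

Start in {q1}.
Read '0': q1→{q2, q4, q6}; union {q2, q4, q6}; ε-closure = {q1, q2, q4, q6}.
None of the earlier sets intersect F, but {q1, q2, q4, q6} does.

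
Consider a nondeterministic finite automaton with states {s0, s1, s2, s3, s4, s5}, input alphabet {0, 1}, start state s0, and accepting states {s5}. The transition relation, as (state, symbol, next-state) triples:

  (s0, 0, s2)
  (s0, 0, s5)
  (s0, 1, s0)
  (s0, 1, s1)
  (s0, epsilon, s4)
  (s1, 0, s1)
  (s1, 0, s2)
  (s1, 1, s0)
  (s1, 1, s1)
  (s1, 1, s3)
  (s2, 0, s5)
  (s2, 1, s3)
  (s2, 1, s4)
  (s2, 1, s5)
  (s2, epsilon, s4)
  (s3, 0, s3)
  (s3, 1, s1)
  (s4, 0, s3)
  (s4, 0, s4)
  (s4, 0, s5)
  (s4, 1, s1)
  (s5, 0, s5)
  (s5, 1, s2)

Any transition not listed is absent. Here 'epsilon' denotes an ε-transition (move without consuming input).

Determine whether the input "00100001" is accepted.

Start: ε-closure({s0}) = {s0, s4}.
Read '0': {s0, s4} → {s2, s3, s4, s5}.
Read '0': {s2, s3, s4, s5} → {s3, s4, s5}.
Read '1': {s3, s4, s5} → {s1, s2, s4}.
Read '0': {s1, s2, s4} → {s1, s2, s3, s4, s5}.
Read '0': {s1, s2, s3, s4, s5} → {s1, s2, s3, s4, s5}.
Read '0': {s1, s2, s3, s4, s5} → {s1, s2, s3, s4, s5}.
Read '0': {s1, s2, s3, s4, s5} → {s1, s2, s3, s4, s5}.
Read '1': {s1, s2, s3, s4, s5} → {s0, s1, s2, s3, s4, s5}.
The final set {s0, s1, s2, s3, s4, s5} contains the accepting state s5.

Yes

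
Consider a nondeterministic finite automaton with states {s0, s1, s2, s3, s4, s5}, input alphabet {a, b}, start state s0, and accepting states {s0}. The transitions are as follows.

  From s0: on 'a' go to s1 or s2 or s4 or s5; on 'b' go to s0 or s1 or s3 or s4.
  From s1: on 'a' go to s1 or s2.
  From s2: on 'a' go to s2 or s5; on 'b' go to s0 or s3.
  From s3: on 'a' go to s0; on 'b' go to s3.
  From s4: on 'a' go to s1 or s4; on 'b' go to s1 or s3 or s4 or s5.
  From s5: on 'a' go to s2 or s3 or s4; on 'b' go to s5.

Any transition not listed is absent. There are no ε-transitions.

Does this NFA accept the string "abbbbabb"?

Yes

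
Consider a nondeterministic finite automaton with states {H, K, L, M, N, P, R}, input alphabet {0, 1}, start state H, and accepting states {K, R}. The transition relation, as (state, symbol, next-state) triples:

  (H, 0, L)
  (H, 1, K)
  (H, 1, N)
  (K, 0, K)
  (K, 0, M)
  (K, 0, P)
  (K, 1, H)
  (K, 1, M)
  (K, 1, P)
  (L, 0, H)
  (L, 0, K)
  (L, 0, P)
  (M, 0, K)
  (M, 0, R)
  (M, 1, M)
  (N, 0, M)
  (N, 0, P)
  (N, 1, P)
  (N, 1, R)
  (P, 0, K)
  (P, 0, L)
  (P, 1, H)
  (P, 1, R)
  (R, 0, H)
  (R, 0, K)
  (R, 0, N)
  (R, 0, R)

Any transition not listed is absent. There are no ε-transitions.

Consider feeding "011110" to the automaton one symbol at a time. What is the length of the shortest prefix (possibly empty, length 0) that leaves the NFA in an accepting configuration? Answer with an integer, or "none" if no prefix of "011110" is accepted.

none

Start in {H}.
Read '0': {H} → {L}.
Read '1': {L} → ∅.
The set is empty and remains empty for the remaining 4 symbols.
No reachable set along the way intersects F.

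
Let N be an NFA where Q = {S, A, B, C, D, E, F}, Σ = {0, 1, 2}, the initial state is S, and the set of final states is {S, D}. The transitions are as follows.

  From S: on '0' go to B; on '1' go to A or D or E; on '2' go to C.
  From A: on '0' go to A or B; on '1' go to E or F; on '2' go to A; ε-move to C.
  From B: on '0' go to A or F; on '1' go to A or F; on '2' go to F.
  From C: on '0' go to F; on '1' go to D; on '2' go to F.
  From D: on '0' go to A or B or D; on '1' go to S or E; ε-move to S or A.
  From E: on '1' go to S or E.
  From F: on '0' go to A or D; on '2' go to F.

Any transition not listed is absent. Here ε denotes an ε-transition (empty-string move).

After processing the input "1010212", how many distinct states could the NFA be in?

Start in {S}.
Read '1': S→{A, D, E}; union {A, D, E}; ε-closure = {S, A, C, D, E}.
Read '0': S→{B}, A→{A, B}, C→{F}, D→{A, B, D}, E→∅; union {A, B, D, F}; ε-closure = {S, A, B, C, D, F}.
Read '1': S→{A, D, E}, A→{E, F}, B→{A, F}, C→{D}, D→{S, E}, F→∅; union {S, A, D, E, F}; ε-closure = {S, A, C, D, E, F}.
Read '0': S→{B}, A→{A, B}, C→{F}, D→{A, B, D}, E→∅, F→{A, D}; union {A, B, D, F}; ε-closure = {S, A, B, C, D, F}.
Read '2': S→{C}, A→{A}, B→{F}, C→{F}, D→∅, F→{F}; now {A, C, F}.
Read '1': A→{E, F}, C→{D}, F→∅; union {D, E, F}; ε-closure = {S, A, C, D, E, F}.
Read '2': S→{C}, A→{A}, C→{F}, D→∅, E→∅, F→{F}; now {A, C, F}.
That set has 3 states.

3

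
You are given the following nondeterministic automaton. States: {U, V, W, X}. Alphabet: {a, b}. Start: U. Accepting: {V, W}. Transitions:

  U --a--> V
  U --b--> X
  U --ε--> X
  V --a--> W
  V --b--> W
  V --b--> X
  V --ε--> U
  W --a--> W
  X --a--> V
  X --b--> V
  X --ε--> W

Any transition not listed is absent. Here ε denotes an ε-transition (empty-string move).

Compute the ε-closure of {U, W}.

{U, W, X}

Begin with {U, W}.
ε-move U → X; add X.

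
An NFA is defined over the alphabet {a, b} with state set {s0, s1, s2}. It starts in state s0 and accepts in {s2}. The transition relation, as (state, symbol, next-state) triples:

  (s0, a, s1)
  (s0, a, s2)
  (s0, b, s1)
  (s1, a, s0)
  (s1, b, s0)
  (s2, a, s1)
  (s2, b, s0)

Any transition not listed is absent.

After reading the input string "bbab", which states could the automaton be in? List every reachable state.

Start in {s0}.
Read 'b': s0→{s1}; now {s1}.
Read 'b': s1→{s0}; now {s0}.
Read 'a': s0→{s1, s2}; now {s1, s2}.
Read 'b': s1→{s0}, s2→{s0}; now {s0}.

{s0}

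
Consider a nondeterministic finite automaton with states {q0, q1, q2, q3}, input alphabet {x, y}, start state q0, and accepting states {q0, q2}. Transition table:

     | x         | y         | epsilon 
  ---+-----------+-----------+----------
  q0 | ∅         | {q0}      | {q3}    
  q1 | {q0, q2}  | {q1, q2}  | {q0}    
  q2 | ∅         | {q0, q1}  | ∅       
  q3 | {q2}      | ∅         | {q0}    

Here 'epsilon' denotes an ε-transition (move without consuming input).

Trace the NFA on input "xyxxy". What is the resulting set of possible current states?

Start: ε-closure({q0}) = {q0, q3}.
Read 'x': {q0, q3} → {q2}.
Read 'y': {q2} → {q0, q1, q3}.
Read 'x': {q0, q1, q3} → {q0, q2, q3}.
Read 'x': {q0, q2, q3} → {q2}.
Read 'y': {q2} → {q0, q1, q3}.

{q0, q1, q3}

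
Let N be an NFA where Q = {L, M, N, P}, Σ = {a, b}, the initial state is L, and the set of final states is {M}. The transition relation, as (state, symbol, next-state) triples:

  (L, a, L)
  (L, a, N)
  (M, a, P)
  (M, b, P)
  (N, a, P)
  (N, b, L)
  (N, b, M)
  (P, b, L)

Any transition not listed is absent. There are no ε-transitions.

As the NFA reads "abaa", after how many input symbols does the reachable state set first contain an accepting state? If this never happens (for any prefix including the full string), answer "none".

Start in {L}.
Read 'a': L→{L, N}; now {L, N}.
Read 'b': L→∅, N→{L, M}; now {L, M}.
None of the earlier sets intersect F, but {L, M} does.

2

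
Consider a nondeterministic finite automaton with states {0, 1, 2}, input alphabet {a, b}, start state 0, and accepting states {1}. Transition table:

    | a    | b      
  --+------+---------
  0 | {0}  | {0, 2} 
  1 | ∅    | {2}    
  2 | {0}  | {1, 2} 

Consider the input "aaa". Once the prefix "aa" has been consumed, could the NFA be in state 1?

Start in {0}.
Read 'a': {0} → {0}.
Read 'a': {0} → {0}.
State 1 is not in {0}.

No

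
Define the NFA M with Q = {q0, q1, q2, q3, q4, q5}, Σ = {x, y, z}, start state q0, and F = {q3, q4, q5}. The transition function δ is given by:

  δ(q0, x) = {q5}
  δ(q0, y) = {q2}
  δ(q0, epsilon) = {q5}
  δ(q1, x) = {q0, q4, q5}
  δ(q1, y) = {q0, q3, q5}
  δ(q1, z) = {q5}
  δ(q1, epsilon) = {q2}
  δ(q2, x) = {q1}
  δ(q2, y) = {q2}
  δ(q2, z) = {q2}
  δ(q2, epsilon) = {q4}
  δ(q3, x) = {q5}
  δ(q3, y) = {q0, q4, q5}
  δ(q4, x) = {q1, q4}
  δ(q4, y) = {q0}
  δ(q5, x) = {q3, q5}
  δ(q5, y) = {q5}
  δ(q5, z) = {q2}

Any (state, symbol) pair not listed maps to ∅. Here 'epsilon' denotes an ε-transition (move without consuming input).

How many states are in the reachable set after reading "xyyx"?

Start: ε-closure({q0}) = {q0, q5}.
Read 'x': q0→{q5}, q5→{q3, q5}; now {q3, q5}.
Read 'y': q3→{q0, q4, q5}, q5→{q5}; now {q0, q4, q5}.
Read 'y': q0→{q2}, q4→{q0}, q5→{q5}; union {q0, q2, q5}; ε-closure = {q0, q2, q4, q5}.
Read 'x': q0→{q5}, q2→{q1}, q4→{q1, q4}, q5→{q3, q5}; union {q1, q3, q4, q5}; ε-closure = {q1, q2, q3, q4, q5}.
That set has 5 states.

5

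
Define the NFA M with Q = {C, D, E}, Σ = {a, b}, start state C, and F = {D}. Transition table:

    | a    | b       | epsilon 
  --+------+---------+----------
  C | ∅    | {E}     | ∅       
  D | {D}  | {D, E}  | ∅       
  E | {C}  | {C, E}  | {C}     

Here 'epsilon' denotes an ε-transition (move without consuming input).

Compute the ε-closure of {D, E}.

Begin with {D, E}.
ε-move E → C; add C.

{C, D, E}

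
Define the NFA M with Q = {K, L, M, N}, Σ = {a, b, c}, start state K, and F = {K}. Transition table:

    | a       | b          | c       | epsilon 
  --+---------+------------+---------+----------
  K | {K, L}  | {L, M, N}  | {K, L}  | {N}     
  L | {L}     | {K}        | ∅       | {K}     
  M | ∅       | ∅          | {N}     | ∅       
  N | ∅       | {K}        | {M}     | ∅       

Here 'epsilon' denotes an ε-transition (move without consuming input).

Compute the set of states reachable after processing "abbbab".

{K, L, M, N}

Start: ε-closure({K}) = {K, N}.
Read 'a': K→{K, L}, N→∅; union {K, L}; ε-closure = {K, L, N}.
Read 'b': K→{L, M, N}, L→{K}, N→{K}; now {K, L, M, N}.
Read 'b': K→{L, M, N}, L→{K}, M→∅, N→{K}; now {K, L, M, N}.
Read 'b': K→{L, M, N}, L→{K}, M→∅, N→{K}; now {K, L, M, N}.
Read 'a': K→{K, L}, L→{L}, M→∅, N→∅; union {K, L}; ε-closure = {K, L, N}.
Read 'b': K→{L, M, N}, L→{K}, N→{K}; now {K, L, M, N}.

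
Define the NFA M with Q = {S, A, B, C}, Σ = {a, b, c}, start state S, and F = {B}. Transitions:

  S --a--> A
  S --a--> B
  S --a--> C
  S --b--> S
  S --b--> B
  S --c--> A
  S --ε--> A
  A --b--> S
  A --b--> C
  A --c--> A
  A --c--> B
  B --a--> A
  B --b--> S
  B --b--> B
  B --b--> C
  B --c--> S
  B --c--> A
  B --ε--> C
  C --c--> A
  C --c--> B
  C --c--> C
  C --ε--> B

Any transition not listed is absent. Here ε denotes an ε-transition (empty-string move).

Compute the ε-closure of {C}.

Begin with {C}.
ε-move C → B; add B.

{B, C}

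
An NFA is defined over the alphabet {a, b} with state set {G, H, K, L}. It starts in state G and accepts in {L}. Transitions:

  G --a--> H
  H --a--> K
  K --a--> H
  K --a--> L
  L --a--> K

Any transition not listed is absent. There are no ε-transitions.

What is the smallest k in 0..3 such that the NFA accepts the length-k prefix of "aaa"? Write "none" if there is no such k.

Start in {G}.
Read 'a': {G} → {H}.
Read 'a': {H} → {K}.
Read 'a': {K} → {H, L}.
None of the earlier sets intersect F, but {H, L} does.

3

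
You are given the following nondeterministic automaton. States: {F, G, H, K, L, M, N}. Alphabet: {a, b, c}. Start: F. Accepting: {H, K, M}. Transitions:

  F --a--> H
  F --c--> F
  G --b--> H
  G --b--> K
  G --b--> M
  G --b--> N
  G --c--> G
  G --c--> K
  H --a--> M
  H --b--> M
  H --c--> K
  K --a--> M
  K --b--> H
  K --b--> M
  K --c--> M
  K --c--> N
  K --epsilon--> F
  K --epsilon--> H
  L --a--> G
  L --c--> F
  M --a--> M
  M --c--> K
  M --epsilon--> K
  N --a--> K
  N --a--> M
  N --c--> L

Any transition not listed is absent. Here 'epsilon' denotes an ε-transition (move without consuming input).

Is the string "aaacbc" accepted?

Yes

Start in {F}.
Read 'a': {F} → {H}.
Read 'a': {H} → {F, H, K, M}.
Read 'a': {F, H, K, M} → {F, H, K, M}.
Read 'c': {F, H, K, M} → {F, H, K, M, N}.
Read 'b': {F, H, K, M, N} → {F, H, K, M}.
Read 'c': {F, H, K, M} → {F, H, K, M, N}.
The final set {F, H, K, M, N} contains the accepting states H, K, M.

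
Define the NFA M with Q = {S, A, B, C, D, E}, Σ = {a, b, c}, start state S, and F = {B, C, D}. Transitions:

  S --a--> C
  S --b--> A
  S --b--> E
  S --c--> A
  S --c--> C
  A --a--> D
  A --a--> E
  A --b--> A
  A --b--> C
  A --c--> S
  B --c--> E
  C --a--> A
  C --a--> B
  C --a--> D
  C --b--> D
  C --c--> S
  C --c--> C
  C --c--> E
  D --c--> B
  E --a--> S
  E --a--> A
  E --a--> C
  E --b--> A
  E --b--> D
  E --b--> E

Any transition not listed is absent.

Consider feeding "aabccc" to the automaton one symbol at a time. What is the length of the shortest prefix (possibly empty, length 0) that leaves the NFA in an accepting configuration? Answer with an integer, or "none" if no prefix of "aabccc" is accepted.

1

Start in {S}.
Read 'a': S→{C}; now {C}.
None of the earlier sets intersect F, but {C} does.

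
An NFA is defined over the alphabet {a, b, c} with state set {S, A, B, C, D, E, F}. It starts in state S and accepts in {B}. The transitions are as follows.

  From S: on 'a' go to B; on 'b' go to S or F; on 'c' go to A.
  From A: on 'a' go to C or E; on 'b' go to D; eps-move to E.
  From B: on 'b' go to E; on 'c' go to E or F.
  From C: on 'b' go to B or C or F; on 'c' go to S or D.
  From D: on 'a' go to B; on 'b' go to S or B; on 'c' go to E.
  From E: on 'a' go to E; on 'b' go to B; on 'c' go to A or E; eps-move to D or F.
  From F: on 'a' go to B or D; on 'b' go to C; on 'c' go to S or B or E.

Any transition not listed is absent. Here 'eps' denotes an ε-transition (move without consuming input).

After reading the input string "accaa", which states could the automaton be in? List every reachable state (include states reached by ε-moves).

Start in {S}.
Read 'a': S→{B}; now {B}.
Read 'c': B→{E, F}; union {E, F}; ε-closure = {D, E, F}.
Read 'c': D→{E}, E→{A, E}, F→{S, B, E}; union {S, A, B, E}; ε-closure = {S, A, B, D, E, F}.
Read 'a': S→{B}, A→{C, E}, B→∅, D→{B}, E→{E}, F→{B, D}; union {B, C, D, E}; ε-closure = {B, C, D, E, F}.
Read 'a': B→∅, C→∅, D→{B}, E→{E}, F→{B, D}; union {B, D, E}; ε-closure = {B, D, E, F}.

{B, D, E, F}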